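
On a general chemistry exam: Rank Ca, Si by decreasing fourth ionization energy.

The fourth ionization energy removes an electron from the +3 ion. For each element: Ca³⁺ is already 1 electron into the core; Si³⁺ still has 1 valence electron.
Core electrons are held far more tightly than valence electrons, so Ca tops the IE_4 order.
Tabulated IE_4 (kJ/mol): Ca 6491, Si 4356.
Overall IE_4 order: Si < Ca.

Ca > Si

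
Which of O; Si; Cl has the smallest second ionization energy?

Si

The second ionization energy removes an electron from the +1 ion. For each element: O⁺ still has 5 valence electrons; Si⁺ still has 3 valence electrons; Cl⁺ still has 6 valence electrons.
All are still removing valence electrons, so compare the +1 ions as you would atoms: IE_2 generally rises across a period (higher Z_eff) and falls down a group (larger shell), subject to the usual subshell exceptions.
Valence configurations: O⁺ [He]2s²2p³, Si⁺ [Ne]3s²3p¹, Cl⁺ [Ne]3s²3p⁴.
The numbers (kJ/mol): O 3388, Si 1577, Cl 2298.
So the second ionization energies run Si < Cl < O.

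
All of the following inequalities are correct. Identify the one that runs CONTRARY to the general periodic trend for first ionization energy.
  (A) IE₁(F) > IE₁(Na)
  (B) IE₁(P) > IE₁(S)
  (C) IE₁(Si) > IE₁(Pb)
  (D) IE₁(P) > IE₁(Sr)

The general trend: first ionization energy increases across a period and decreases down a group.
(A) F (period 2, group 17) vs Na (period 3, group 1): the stated order agrees with the simple trend.
(B) P (period 3, group 15) vs S (period 3, group 16): the stated order contradicts the simple trend.
(C) Si (period 3, group 14) vs Pb (period 6, group 14): the stated order agrees with the simple trend.
(D) P (period 3, group 15) vs Sr (period 5, group 2): the stated order agrees with the simple trend.
The exception is (B): S (3p⁴) ionizes more easily than half-filled P (3p³) because the paired 3p electron in S is pushed out by e⁻–e⁻ repulsion.

(B)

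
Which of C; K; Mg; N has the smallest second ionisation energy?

Mg

After 1 electron has been removed, what remains? C⁺ still has 3 valence electrons; K⁺ is the bare [Ar] core; Mg⁺ still has 1 valence electron; N⁺ still has 4 valence electrons.
Pulling an electron out of a noble-gas core costs far more than removing a remaining valence electron, so K sits at the high end of IE_2.
Valence configurations: C⁺ [He]2s²2p¹, Mg⁺ [Ne]3s¹, N⁺ [He]2s²2p².
The numbers (kJ/mol): C 2353, K 3052, Mg 1451, N 2856.
Overall IE_2 order: Mg < C < N < K.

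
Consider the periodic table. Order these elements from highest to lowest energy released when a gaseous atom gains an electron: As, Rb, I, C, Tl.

C is in period 2, group 14; As is in period 4, group 15; Rb is in period 5, group 1; I is in period 5, group 17; Tl is in period 6, group 13.
EA tends to increase across a period and decrease down a group, though the pattern is less regular than for IE or radius.
These span different periods and groups, so the two trends combine.
Rb > Tl: the two effects oppose for this pair; the down-group effect wins (47 vs 19 kJ/mol).
As > Rb: both effects reinforce here, so As is clearly the higher of the two.
C > As: the two effects oppose for this pair; the down-group effect wins (122 vs 78 kJ/mol).
I > C: period and group pull opposite ways; the across-period shift dominates (295 vs 122 kJ/mol).
For reference (kJ/mol): C 122, As 78, Rb 47, I 295, Tl 19.
So from highest to lowest: I > C > As > Rb > Tl.

I, C, As, Rb, Tl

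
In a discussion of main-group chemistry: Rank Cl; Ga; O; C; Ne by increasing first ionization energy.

Ga < C < Cl < O < Ne

C is in period 2, group 14; O is in period 2, group 16; Ne is in period 2, group 18; Cl is in period 3, group 17; Ga is in period 4, group 13.
First ionization energy rises across a period (greater Z_eff holds electrons more tightly) and falls down a group (valence electrons are farther from the nucleus).
Here both period and group differ, so the two effects have to be weighed against each other.
C > Ga: relative to Ga, both the across-period and down-group shifts push C's first ionization energy up.
Cl > C: the two effects oppose for this pair; the across-period effect wins (1251 vs 1086 kJ/mol).
O > Cl: the two effects oppose for this pair; the down-group effect wins (1314 vs 1251 kJ/mol).
Ne > O: both are in period 2; the period trend gives Ne the larger value.
Approximate values (kJ/mol): C 1086, O 1314, Ne 2081, Cl 1251, Ga 579.
So from lowest to highest: Ga < C < Cl < O < Ne.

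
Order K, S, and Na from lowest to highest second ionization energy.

IE_2 is the cost of taking one more electron from the +1 cation: K⁺ is the bare [Ar] core; S⁺ still has 5 valence electrons; Na⁺ is the bare [Ne] core.
Pulling an electron out of a noble-gas core costs far more than removing a remaining valence electron, so K and Na sit at the high end of IE_2.
The numbers (kJ/mol): K 3052, S 2252, Na 4562.
So the second ionization energies run S < K < Na.

S, K, Na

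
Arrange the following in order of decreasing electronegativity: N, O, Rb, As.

O > N > As > Rb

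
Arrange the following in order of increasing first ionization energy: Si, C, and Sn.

Across a period the outer electron is held more tightly (higher IE₁); down a group it sits in a higher shell, more shielded, and comes off more easily.
All are in group 14, so first ionization energy increases up the group.
So from lowest to highest: Sn < Si < C.

Sn < Si < C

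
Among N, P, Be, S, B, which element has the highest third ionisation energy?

Be

The third ionization energy removes an electron from the +2 ion. For each element: N²⁺ still has 3 valence electrons; P²⁺ still has 3 valence electrons; Be²⁺ is the bare [He] core; S²⁺ still has 4 valence electrons; B²⁺ still has 1 valence electron.
Pulling an electron out of a noble-gas core costs far more than removing a remaining valence electron, so Be sits at the high end of IE_3.
Valence configurations: N²⁺ [He]2s²2p¹, P²⁺ [Ne]3s²3p¹, S²⁺ [Ne]3s²3p², B²⁺ [He]2s¹.
Approximate IE_3 values (kJ/mol): N 4578, P 2914, Be 14849, S 3357, B 3660.
So the third ionization energies run P < S < B < N < Be.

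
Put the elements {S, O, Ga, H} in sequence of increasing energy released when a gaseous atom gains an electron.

H is in period 1, group 1; O is in period 2, group 16; S is in period 3, group 16; Ga is in period 4, group 13.
EA tends to increase across a period and decrease down a group, though the pattern is less regular than for IE or radius.
Neither a single period nor a single group — weigh both effects.
H > Ga: the two effects oppose for this pair; the down-group effect wins (73 vs 29 kJ/mol).
O > H: period and group pull opposite ways; the across-period shift dominates (141 vs 73 kJ/mol).
S > O: this pair runs against the simple trend — see the exception note.
Note the exception: S has a higher electron affinity than O, contrary to the simple trend — the compact 2p subshell of O repels the added electron more than S's larger 3p does.
For reference (kJ/mol): H 73, O 141, S 200, Ga 29.
So from lowest to highest: Ga < H < O < S.

Ga < H < O < S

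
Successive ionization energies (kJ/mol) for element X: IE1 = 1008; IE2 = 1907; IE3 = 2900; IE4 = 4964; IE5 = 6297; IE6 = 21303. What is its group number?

Look for the largest jump between consecutive ionization energies: IE6/IE5 ≈ 3.4, far larger than any earlier ratio.
That jump marks the point where a core electron is being removed. So the atom has 5 valence electrons.
A main-group element with 5 valence electrons is in group 15.

Group 15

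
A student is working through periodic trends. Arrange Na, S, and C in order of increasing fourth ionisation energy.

S, C, Na

The fourth ionization energy removes an electron from the +3 ion. For each element: Na³⁺ is already 2 electrons into the core; S³⁺ still has 3 valence electrons; C³⁺ still has 1 valence electron.
Breaking into a closed-shell core is much more expensive than removing a leftover valence electron — Na has the largest IE_4 here.
Valence configurations: S³⁺ [Ne]3s²3p¹, C³⁺ [He]2s¹.
Approximate IE_4 values (kJ/mol): Na 9543, S 4556, C 6223.
Putting it together, IE_4: S < C < Na.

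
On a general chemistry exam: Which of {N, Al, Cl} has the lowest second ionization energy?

Al

The second ionization energy removes an electron from the +1 ion. For each element: N⁺ still has 4 valence electrons; Al⁺ still has 2 valence electrons; Cl⁺ still has 6 valence electrons.
All are still removing valence electrons, so compare the +1 ions as you would atoms: IE_2 generally rises across a period (higher Z_eff) and falls down a group (larger shell), subject to the usual subshell exceptions.
Valence configurations: N⁺ [He]2s²2p², Al⁺ [Ne]3s², Cl⁺ [Ne]3s²3p⁴.
Approximate IE_2 values (kJ/mol): N 2856, Al 1817, Cl 2298.
Putting it together, IE_2: Al < Cl < N.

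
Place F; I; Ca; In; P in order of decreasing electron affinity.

F > I > P > In > Ca

EA tends to increase across a period and decrease down a group, though the pattern is less regular than for IE or radius.
Neither a single period nor a single group — weigh both effects.
In > Ca: the two effects oppose for this pair; the across-period effect wins (29 vs 2 kJ/mol).
P > In: relative to In, both the across-period and down-group shifts push P's electron affinity up.
I > P: period and group pull opposite ways; the across-period shift dominates (295 vs 72 kJ/mol).
F > I: F sits above I in group 17, so the down-group effect alone puts F higher.
Approximate values (kJ/mol): F 328, P 72, Ca 2, In 29, I 295.
So from highest to lowest: F > I > P > In > Ca.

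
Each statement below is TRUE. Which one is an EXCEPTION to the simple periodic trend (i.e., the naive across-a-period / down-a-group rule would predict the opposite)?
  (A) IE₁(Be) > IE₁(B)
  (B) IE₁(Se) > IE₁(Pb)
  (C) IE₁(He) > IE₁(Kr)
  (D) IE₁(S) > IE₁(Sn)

The general trend: first ionisation energy increases across a period and decreases down a group.
(A) Be (period 2, group 2) vs B (period 2, group 13): the stated order contradicts the simple trend.
(B) Se (period 4, group 16) vs Pb (period 6, group 14): the stated order agrees with the simple trend.
(C) He (period 1, group 18) vs Kr (period 4, group 18): the stated order agrees with the simple trend.
(D) S (period 3, group 16) vs Sn (period 5, group 14): the stated order agrees with the simple trend.
The exception is (A): removing B's lone 2p electron is easier than breaking Be's filled 2s².

(A)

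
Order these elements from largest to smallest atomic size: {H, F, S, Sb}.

H is in period 1, group 1; F is in period 2, group 17; S is in period 3, group 16; Sb is in period 5, group 15.
Across a period the added protons contract the valence shell; down a group each new principal shell makes the atom larger.
Here both period and group differ, so the two effects have to be weighed against each other.
F > H: the two effects oppose for this pair; the down-group effect wins (64 vs 32 pm).
S > F: both effects reinforce here, so S is clearly the larger of the two.
Sb > S: both effects reinforce here, so Sb is clearly the larger of the two.
For reference (pm): H 32, F 64, S 103, Sb 140.
So from largest to smallest: Sb > S > F > H.

Sb, S, F, H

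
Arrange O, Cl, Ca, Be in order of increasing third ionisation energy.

Cl, Ca, O, Be

IE_3 is the cost of taking one more electron from the +2 cation: O²⁺ still has 4 valence electrons; Cl²⁺ still has 5 valence electrons; Ca²⁺ is the bare [Ar] core; Be²⁺ is the bare [He] core.
Usually core removal costs more than valence removal, but here the competition is close: a tightly held n=2 valence electron can cost more to remove than an n=3 core electron, so the actual values have to decide it.
Valence configurations: O²⁺ [He]2s²2p², Cl²⁺ [Ne]3s²3p³.
Approximate IE_3 values (kJ/mol): O 5300, Cl 3822, Ca 4912, Be 14849.
So the third ionization energies run Cl < Ca < O < Be.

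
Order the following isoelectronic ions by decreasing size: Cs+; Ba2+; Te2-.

All of these have 54 electrons, so size is governed by nuclear charge alone: the more protons, the stronger the pull on the same electron cloud, and the smaller the ion.
Nuclear charges: Ba2+ (Z=56), Cs+ (Z=55), Te2- (Z=52).
Largest to smallest: Te2- > Cs+ > Ba2+.

Te2- > Cs+ > Ba2+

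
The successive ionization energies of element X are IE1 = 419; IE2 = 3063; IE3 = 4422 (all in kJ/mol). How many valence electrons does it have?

Look for the largest jump between consecutive ionization energies: IE2/IE1 ≈ 7.3, far larger than any earlier ratio.
That jump marks the point where a core electron is being removed. So the atom has 1 valence electron.

1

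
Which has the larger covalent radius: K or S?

K

Radius decreases left→right (rising Z_eff, same n) and increases top→bottom (higher n).
Here both period and group differ, so the two effects have to be weighed against each other.
K > S: relative to S, both the across-period and down-group shifts push K's atomic radius up.
Tabulated atomic radius (pm): S 103, K 196.
So K has the larger covalent radius (K > S).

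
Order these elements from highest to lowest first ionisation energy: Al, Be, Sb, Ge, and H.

H > Be > Sb > Ge > Al

H is in period 1, group 1; Be is in period 2, group 2; Al is in period 3, group 13; Ge is in period 4, group 14; Sb is in period 5, group 15.
First ionization energy rises across a period (greater Z_eff holds electrons more tightly) and falls down a group (valence electrons are farther from the nucleus).
These sit on a diagonal, where the across-period and down-group effects partly cancel.
Ge > Al: the two effects oppose for this pair; the across-period effect wins (762 vs 578 kJ/mol).
Sb > Ge: period and group pull opposite ways; the across-period shift dominates (831 vs 762 kJ/mol).
Be > Sb: the two effects oppose for this pair; the down-group effect wins (900 vs 831 kJ/mol).
H > Be: the two effects oppose for this pair; the down-group effect wins (1312 vs 900 kJ/mol).
Tabulated first ionization energy (kJ/mol): H 1312, Be 900, Al 578, Ge 762, Sb 831.
So from highest to lowest: H > Be > Sb > Ge > Al.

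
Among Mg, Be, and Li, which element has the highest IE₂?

Li

Consider each +1 ion: Mg⁺ still has 1 valence electron; Be⁺ still has 1 valence electron; Li⁺ is the bare [He] core.
Pulling an electron out of a noble-gas core costs far more than removing a remaining valence electron, so Li sits at the high end of IE_2.
Valence configurations: Mg⁺ [Ne]3s¹, Be⁺ [He]2s¹.
Approximate IE_2 values (kJ/mol): Mg 1451, Be 1757, Li 7298.
Putting it together, IE_2: Mg < Be < Li.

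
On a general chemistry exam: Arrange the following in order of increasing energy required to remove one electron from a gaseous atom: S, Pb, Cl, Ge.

Pb, Ge, S, Cl

S is in period 3, group 16; Cl is in period 3, group 17; Ge is in period 4, group 14; Pb is in period 6, group 14.
First ionization energy rises across a period (greater Z_eff holds electrons more tightly) and falls down a group (valence electrons are farther from the nucleus).
These span different periods and groups, so the two trends combine.
Ge > Pb: they share group 14; the group trend gives Ge the larger value.
S > Ge: both effects reinforce here, so S is clearly the higher of the two.
Cl > S: Cl lies to the right of S in period 3, so the across-period effect alone puts Cl higher.
Approximate values (kJ/mol): S 1000, Cl 1251, Ge 762, Pb 716.
So from lowest to highest: Pb < Ge < S < Cl.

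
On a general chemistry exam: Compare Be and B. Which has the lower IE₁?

B

Be is in period 2, group 2; B is in period 2, group 13.
IE₁ increases left→right with effective nuclear charge and decreases top→bottom as the valence shell moves farther out.
All lie in period 2; the across-period trend (first ionization energy increases left to right) applies, with the exception below.
Note the exception: Be has a higher first ionization energy than B, contrary to the simple trend — removing B's lone 2p electron is easier than breaking Be's filled 2s².
Approximate values (kJ/mol): Be 900, B 801.
So B has the lower IE₁ (B < Be).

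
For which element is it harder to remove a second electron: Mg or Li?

After 1 electron has been removed, what remains? Mg⁺ still has 1 valence electron; Li⁺ is the bare [He] core.
Breaking into a closed-shell core is much more expensive than removing a leftover valence electron — Li has the largest IE_2 here.
Tabulated IE_2 (kJ/mol): Mg 1451, Li 7298.
Putting it together, IE_2: Mg < Li.

Li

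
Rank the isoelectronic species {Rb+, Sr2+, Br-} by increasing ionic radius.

Sr2+ < Rb+ < Br-

All of these have 36 electrons, so size is governed by nuclear charge alone: the more protons, the stronger the pull on the same electron cloud, and the smaller the ion.
Nuclear charges: Sr2+ (Z=38), Rb+ (Z=37), Br- (Z=35).
Smallest to largest: Sr2+ < Rb+ < Br-.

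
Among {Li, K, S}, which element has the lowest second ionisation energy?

S

IE_2 is the cost of taking one more electron from the +1 cation: Li⁺ is the bare [He] core; K⁺ is the bare [Ar] core; S⁺ still has 5 valence electrons.
Breaking into a closed-shell core is much more expensive than removing a leftover valence electron — K and Li have the largest IE_2 here.
Tabulated IE_2 (kJ/mol): Li 7298, K 3052, S 2252.
Hence IE_2: S < K < Li.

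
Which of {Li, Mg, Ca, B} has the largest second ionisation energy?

Li

Consider each +1 ion: Li⁺ is the bare [He] core; Mg⁺ still has 1 valence electron; Ca⁺ still has 1 valence electron; B⁺ still has 2 valence electrons.
Core electrons are held far more tightly than valence electrons, so Li tops the IE_2 order.
Valence configurations: Mg⁺ [Ne]3s¹, Ca⁺ [Ar]4s¹, B⁺ [He]2s².
The numbers (kJ/mol): Li 7298, Mg 1451, Ca 1145, B 2427.
Hence IE_2: Ca < Mg < B < Li.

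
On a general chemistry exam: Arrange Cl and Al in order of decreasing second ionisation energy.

IE_2 is the cost of taking one more electron from the +1 cation: Cl⁺ still has 6 valence electrons; Al⁺ still has 2 valence electrons.
All are still removing valence electrons, so compare the +1 ions as you would atoms: IE_2 generally rises across a period (higher Z_eff) and falls down a group (larger shell), subject to the usual subshell exceptions.
Valence configurations: Cl⁺ [Ne]3s²3p⁴, Al⁺ [Ne]3s².
The numbers (kJ/mol): Cl 2298, Al 1817.
Hence IE_2: Al < Cl.

Cl > Al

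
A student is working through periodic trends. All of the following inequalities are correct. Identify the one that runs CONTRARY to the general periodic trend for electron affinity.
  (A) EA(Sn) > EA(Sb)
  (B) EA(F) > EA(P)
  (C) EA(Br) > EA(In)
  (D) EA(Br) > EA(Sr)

The general trend: electron affinity increases across a period and decreases down a group.
(A) Sn (period 5, group 14) vs Sb (period 5, group 15): the stated order contradicts the simple trend.
(B) F (period 2, group 17) vs P (period 3, group 15): the stated order agrees with the simple trend.
(C) Br (period 4, group 17) vs In (period 5, group 13): the stated order agrees with the simple trend.
(D) Br (period 4, group 17) vs Sr (period 5, group 2): the stated order agrees with the simple trend.
The exception is (A): adding an electron to Sb's half-filled 5p³ is unfavourable, so Sn has the more exothermic EA.

(A)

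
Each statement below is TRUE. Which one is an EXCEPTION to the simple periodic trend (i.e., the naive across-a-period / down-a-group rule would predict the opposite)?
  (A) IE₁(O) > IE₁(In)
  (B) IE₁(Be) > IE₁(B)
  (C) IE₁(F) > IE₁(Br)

(B)

The general trend: first ionisation energy increases across a period and decreases down a group.
(A) O (period 2, group 16) vs In (period 5, group 13): the stated order agrees with the simple trend.
(B) Be (period 2, group 2) vs B (period 2, group 13): the stated order contradicts the simple trend.
(C) F (period 2, group 17) vs Br (period 4, group 17): the stated order agrees with the simple trend.
The exception is (B): removing B's lone 2p electron is easier than breaking Be's filled 2s².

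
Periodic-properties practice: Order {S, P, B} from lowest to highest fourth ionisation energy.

S < P < B

After 3 electrons have been removed, what remains? S³⁺ still has 3 valence electrons; P³⁺ still has 2 valence electrons; B³⁺ is the bare [He] core.
Core electrons are held far more tightly than valence electrons, so B tops the IE_4 order.
Valence configurations: S³⁺ [Ne]3s²3p¹, P³⁺ [Ne]3s².
S³⁺ loses a lone 3p electron whereas P³⁺ must break into a filled 3s² pair, so IE_4(P) > IE_4(S) even though S has the higher nuclear charge.
Approximate IE_4 values (kJ/mol): S 4556, P 4964, B 25026.
So the fourth ionization energies run S < P < B.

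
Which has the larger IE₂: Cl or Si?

The second ionization energy removes an electron from the +1 ion. For each element: Cl⁺ still has 6 valence electrons; Si⁺ still has 3 valence electrons.
All are still removing valence electrons, so compare the +1 ions as you would atoms: IE_2 generally rises across a period (higher Z_eff) and falls down a group (larger shell), subject to the usual subshell exceptions.
Valence configurations: Cl⁺ [Ne]3s²3p⁴, Si⁺ [Ne]3s²3p¹.
The numbers (kJ/mol): Cl 2298, Si 1577.
Putting it together, IE_2: Si < Cl.

Cl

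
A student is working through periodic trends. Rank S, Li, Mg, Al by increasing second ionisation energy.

Mg, Al, S, Li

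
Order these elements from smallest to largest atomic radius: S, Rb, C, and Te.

C, S, Te, Rb

C is in period 2, group 14; S is in period 3, group 16; Rb is in period 5, group 1; Te is in period 5, group 16.
Across a period the added protons contract the valence shell; down a group each new principal shell makes the atom larger.
These span different periods and groups, so the two trends combine.
S > C: the two effects oppose for this pair; the down-group effect wins (103 vs 75 pm).
Te > S: Te sits below S in group 16, so the down-group effect alone puts Te larger.
Rb > Te: Rb lies to the left of Te in period 5, so the across-period effect alone puts Rb larger.
Tabulated atomic radius (pm): C 75, S 103, Rb 210, Te 136.
So from smallest to largest: C < S < Te < Rb.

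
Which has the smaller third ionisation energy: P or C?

P

Consider each +2 ion: P²⁺ still has 3 valence electrons; C²⁺ still has 2 valence electrons.
All are still removing valence electrons, so compare the +2 ions as you would atoms: IE_3 generally rises across a period (higher Z_eff) and falls down a group (larger shell), subject to the usual subshell exceptions.
Valence configurations: P²⁺ [Ne]3s²3p¹, C²⁺ [He]2s².
Tabulated IE_3 (kJ/mol): P 2914, C 4620.
Overall IE_3 order: P < C.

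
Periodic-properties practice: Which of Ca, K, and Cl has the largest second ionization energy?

Consider each +1 ion: Ca⁺ still has 1 valence electron; K⁺ is the bare [Ar] core; Cl⁺ still has 6 valence electrons.
Breaking into a closed-shell core is much more expensive than removing a leftover valence electron — K has the largest IE_2 here.
Valence configurations: Ca⁺ [Ar]4s¹, Cl⁺ [Ne]3s²3p⁴.
The numbers (kJ/mol): Ca 1145, K 3052, Cl 2298.
Hence IE_2: Ca < Cl < K.

K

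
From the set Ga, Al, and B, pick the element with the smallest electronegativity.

Al

B is in period 2, group 13; Al is in period 3, group 13; Ga is in period 4, group 13.
Atoms toward the upper right of the periodic table pull bonding electrons most strongly.
All are in group 13; the group trend (electronegativity increases up the group) applies, with the exception below.
Note the exception: Ga has a higher electronegativity than Al, contrary to the simple trend — poor shielding by filled d (and f) subshells raises the heavier element's effective nuclear charge more than the simple down-group trend predicts.
Approximate values (Pauling): B 2.04, Al 1.61, Ga 1.81.
The smallest electronegativity among these belongs to Al.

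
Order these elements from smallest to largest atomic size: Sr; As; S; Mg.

S < As < Mg < Sr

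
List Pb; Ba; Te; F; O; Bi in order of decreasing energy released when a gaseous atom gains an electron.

F, Te, O, Bi, Pb, Ba

O is in period 2, group 16; F is in period 2, group 17; Te is in period 5, group 16; Ba is in period 6, group 2; Pb is in period 6, group 14; Bi is in period 6, group 15.
Atoms with high Z_eff and room in the valence shell (especially the halogens) have the most exothermic electron affinities.
Neither a single period nor a single group — weigh both effects.
Pb > Ba: both are in period 6; the period trend gives Pb the larger value.
Bi > Pb: both are in period 6; the period trend gives Bi the larger value.
O > Bi: relative to Bi, both the across-period and down-group shifts push O's electron affinity up.
Te > O: this pair runs against the simple trend — see the exception note.
F > Te: relative to Te, both the across-period and down-group shifts push F's electron affinity up.
Note the exception: Te has a higher electron affinity than O, contrary to the simple trend — O's compact 2p subshell gives strong electron–electron repulsion on the added electron.
For reference (kJ/mol): O 141, F 328, Te 190, Ba 14, Pb 35, Bi 91.
So from highest to lowest: F > Te > O > Bi > Pb > Ba.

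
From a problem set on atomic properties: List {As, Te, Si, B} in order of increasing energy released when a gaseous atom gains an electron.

B < As < Si < Te

B is in period 2, group 13; Si is in period 3, group 14; As is in period 4, group 15; Te is in period 5, group 16.
Electron affinity generally becomes more exothermic across a period toward the halogens and less exothermic down a group.
These sit on a diagonal, where the across-period and down-group effects partly cancel.
As > B: period and group pull opposite ways; the across-period shift dominates (78 vs 27 kJ/mol).
Si > As: the two effects oppose for this pair; the down-group effect wins (134 vs 78 kJ/mol).
Te > Si: the two effects oppose for this pair; the across-period effect wins (190 vs 134 kJ/mol).
Approximate values (kJ/mol): B 27, Si 134, As 78, Te 190.
So from lowest to highest: B < As < Si < Te.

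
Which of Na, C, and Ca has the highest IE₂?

The second ionization energy removes an electron from the +1 ion. For each element: Na⁺ is the bare [Ne] core; C⁺ still has 3 valence electrons; Ca⁺ still has 1 valence electron.
Breaking into a closed-shell core is much more expensive than removing a leftover valence electron — Na has the largest IE_2 here.
Valence configurations: C⁺ [He]2s²2p¹, Ca⁺ [Ar]4s¹.
The numbers (kJ/mol): Na 4562, C 2353, Ca 1145.
So the second ionization energies run Ca < C < Na.

Na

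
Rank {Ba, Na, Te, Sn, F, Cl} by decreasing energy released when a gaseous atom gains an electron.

F is in period 2, group 17; Na is in period 3, group 1; Cl is in period 3, group 17; Sn is in period 5, group 14; Te is in period 5, group 16; Ba is in period 6, group 2.
EA tends to increase across a period and decrease down a group, though the pattern is less regular than for IE or radius.
These span different periods and groups, so the two trends combine.
Na > Ba: the two effects oppose for this pair; the down-group effect wins (53 vs 14 kJ/mol).
Sn > Na: period and group pull opposite ways; the across-period shift dominates (107 vs 53 kJ/mol).
Te > Sn: both are in period 5; the period trend gives Te the larger value.
F > Te: relative to Te, both the across-period and down-group shifts push F's electron affinity up.
Cl > F: this pair runs against the simple trend — see the exception note.
Note the exception: Cl has a higher electron affinity than F, contrary to the simple trend — F's small 2p subshell makes the incoming electron feel strong e⁻–e⁻ repulsion, so Cl actually releases more energy on gaining an electron.
Tabulated electron affinity (kJ/mol): F 328, Na 53, Cl 349, Sn 107, Te 190, Ba 14.
So from highest to lowest: Cl > F > Te > Sn > Na > Ba.

Cl, F, Te, Sn, Na, Ba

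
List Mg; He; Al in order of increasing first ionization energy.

Al < Mg < He

He is in period 1, group 18; Mg is in period 3, group 2; Al is in period 3, group 13.
Across a period the outer electron is held more tightly (higher IE₁); down a group it sits in a higher shell, more shielded, and comes off more easily.
Neither a single period nor a single group — weigh both effects.
Mg > Al: this pair runs against the simple trend — see the exception note.
He > Mg: relative to Mg, both the across-period and down-group shifts push He's first ionization energy up.
Note the exception: Mg has a higher first ionization energy than Al, contrary to the simple trend — Al's single 3p electron is easier to remove than one from Mg's filled 3s².
For reference (kJ/mol): He 2372, Mg 738, Al 578.
So from lowest to highest: Al < Mg < He.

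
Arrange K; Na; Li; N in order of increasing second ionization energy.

N < K < Na < Li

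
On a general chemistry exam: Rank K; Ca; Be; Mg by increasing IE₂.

After 1 electron has been removed, what remains? K⁺ is the bare [Ar] core; Ca⁺ still has 1 valence electron; Be⁺ still has 1 valence electron; Mg⁺ still has 1 valence electron.
Core electrons are held far more tightly than valence electrons, so K tops the IE_2 order.
Valence configurations: Ca⁺ [Ar]4s¹, Be⁺ [He]2s¹, Mg⁺ [Ne]3s¹.
The numbers (kJ/mol): K 3052, Ca 1145, Be 1757, Mg 1451.
So the second ionization energies run Ca < Mg < Be < K.

Ca, Mg, Be, K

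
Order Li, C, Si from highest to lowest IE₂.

IE_2 is the cost of taking one more electron from the +1 cation: Li⁺ is the bare [He] core; C⁺ still has 3 valence electrons; Si⁺ still has 3 valence electrons.
Breaking into a closed-shell core is much more expensive than removing a leftover valence electron — Li has the largest IE_2 here.
Valence configurations: C⁺ [He]2s²2p¹, Si⁺ [Ne]3s²3p¹.
Approximate IE_2 values (kJ/mol): Li 7298, C 2353, Si 1577.
So the second ionization energies run Si < C < Li.

Li, C, Si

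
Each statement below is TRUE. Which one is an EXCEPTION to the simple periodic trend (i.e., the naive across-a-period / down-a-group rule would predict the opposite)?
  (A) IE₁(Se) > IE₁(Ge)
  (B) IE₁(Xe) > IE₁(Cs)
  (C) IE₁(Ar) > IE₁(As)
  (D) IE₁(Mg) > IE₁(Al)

(D)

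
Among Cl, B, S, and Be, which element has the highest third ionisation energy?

Consider each +2 ion: Cl²⁺ still has 5 valence electrons; B²⁺ still has 1 valence electron; S²⁺ still has 4 valence electrons; Be²⁺ is the bare [He] core.
Core electrons are held far more tightly than valence electrons, so Be tops the IE_3 order.
Valence configurations: Cl²⁺ [Ne]3s²3p³, B²⁺ [He]2s¹, S²⁺ [Ne]3s²3p².
The numbers (kJ/mol): Cl 3822, B 3660, S 3357, Be 14849.
Overall IE_3 order: S < B < Cl < Be.

Be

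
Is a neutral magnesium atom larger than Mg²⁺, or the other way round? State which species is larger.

Mg

Forming Mg²⁺ removes 2 electrons from Mg. Fewer electrons for the same nuclear charge means less shielding and a higher Z_eff on the remaining electrons, and for main-group metals the entire outer shell is lost.
A cation is smaller than its parent atom: Mg²⁺ < Mg.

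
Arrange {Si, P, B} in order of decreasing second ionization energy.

B > P > Si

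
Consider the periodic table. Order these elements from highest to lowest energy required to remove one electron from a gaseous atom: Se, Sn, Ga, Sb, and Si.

Si is in period 3, group 14; Ga is in period 4, group 13; Se is in period 4, group 16; Sn is in period 5, group 14; Sb is in period 5, group 15.
Removing the outermost electron gets harder across a period and easier down a group.
Neither a single period nor a single group — weigh both effects.
Sn > Ga: period and group pull opposite ways; the across-period shift dominates (709 vs 579 kJ/mol).
Si > Sn: they share group 14; the group trend gives Si the larger value.
Sb > Si: period and group pull opposite ways; the across-period shift dominates (831 vs 786 kJ/mol).
Se > Sb: relative to Sb, both the across-period and down-group shifts push Se's first ionization energy up.
Approximate values (kJ/mol): Si 786, Ga 579, Se 941, Sn 709, Sb 831.
So from highest to lowest: Se > Sb > Si > Sn > Ga.

Se > Sb > Si > Sn > Ga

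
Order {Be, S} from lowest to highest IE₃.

Consider each +2 ion: Be²⁺ is the bare [He] core; S²⁺ still has 4 valence electrons.
Pulling an electron out of a noble-gas core costs far more than removing a remaining valence electron, so Be sits at the high end of IE_3.
Approximate IE_3 values (kJ/mol): Be 14849, S 3357.
So the third ionization energies run S < Be.

S < Be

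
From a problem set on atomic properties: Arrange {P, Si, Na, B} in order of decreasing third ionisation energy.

After 2 electrons have been removed, what remains? P²⁺ still has 3 valence electrons; Si²⁺ still has 2 valence electrons; Na²⁺ is already 1 electron into the core; B²⁺ still has 1 valence electron.
Breaking into a closed-shell core is much more expensive than removing a leftover valence electron — Na has the largest IE_3 here.
Valence configurations: P²⁺ [Ne]3s²3p¹, Si²⁺ [Ne]3s², B²⁺ [He]2s¹.
P²⁺ loses a lone 3p electron whereas Si²⁺ must break into a filled 3s² pair, so IE_3(Si) > IE_3(P) even though P has the higher nuclear charge.
Approximate IE_3 values (kJ/mol): P 2914, Si 3232, Na 6910, B 3660.
Overall IE_3 order: P < Si < B < Na.

Na, B, Si, P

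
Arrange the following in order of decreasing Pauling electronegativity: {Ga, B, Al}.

B > Ga > Al

B is in period 2, group 13; Al is in period 3, group 13; Ga is in period 4, group 13.
Smaller atoms with higher effective nuclear charge are more electronegative.
All are in group 13; the group trend (electronegativity increases up the group) applies, with the exception below.
Note the exception: Ga has a higher electronegativity than Al, contrary to the simple trend — poor shielding by filled d (and f) subshells raises the heavier element's effective nuclear charge more than the simple down-group trend predicts.
Tabulated electronegativity (Pauling): B 2.04, Al 1.61, Ga 1.81.
So from highest to lowest: B > Ga > Al.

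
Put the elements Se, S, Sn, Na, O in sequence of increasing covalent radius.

O < S < Se < Sn < Na

O is in period 2, group 16; Na is in period 3, group 1; S is in period 3, group 16; Se is in period 4, group 16; Sn is in period 5, group 14.
Radius decreases left→right (rising Z_eff, same n) and increases top→bottom (higher n).
Neither a single period nor a single group — weigh both effects.
S > O: S sits below O in group 16, so the down-group effect alone puts S larger.
Se > S: Se sits below S in group 16, so the down-group effect alone puts Se larger.
Sn > Se: both effects reinforce here, so Sn is clearly the larger of the two.
Na > Sn: period and group pull opposite ways; the across-period shift dominates (155 vs 140 pm).
Approximate values (pm): O 63, Na 155, S 103, Se 116, Sn 140.
So from smallest to largest: O < S < Se < Sn < Na.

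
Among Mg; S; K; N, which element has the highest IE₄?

Mg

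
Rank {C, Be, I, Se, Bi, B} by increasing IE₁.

Be is in period 2, group 2; B is in period 2, group 13; C is in period 2, group 14; Se is in period 4, group 16; I is in period 5, group 17; Bi is in period 6, group 15.
IE₁ increases left→right with effective nuclear charge and decreases top→bottom as the valence shell moves farther out.
Here both period and group differ, so the two effects have to be weighed against each other.
B > Bi: the two effects oppose for this pair; the down-group effect wins (801 vs 703 kJ/mol).
Be > B: this pair runs against the simple trend — see the exception note.
Se > Be: the two effects oppose for this pair; the across-period effect wins (941 vs 900 kJ/mol).
I > Se: the two effects oppose for this pair; the across-period effect wins (1008 vs 941 kJ/mol).
C > I: period and group pull opposite ways; the down-group shift dominates (1086 vs 1008 kJ/mol).
Note the exception: Be has a higher first ionization energy than B, contrary to the simple trend — removing B's lone 2p electron is easier than breaking Be's filled 2s².
Tabulated first ionization energy (kJ/mol): Be 900, B 801, C 1086, Se 941, I 1008, Bi 703.
So from lowest to highest: Bi < B < Be < Se < I < C.

Bi, B, Be, Se, I, C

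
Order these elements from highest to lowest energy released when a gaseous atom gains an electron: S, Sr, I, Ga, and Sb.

S is in period 3, group 16; Ga is in period 4, group 13; Sr is in period 5, group 2; Sb is in period 5, group 15; I is in period 5, group 17.
EA tends to increase across a period and decrease down a group, though the pattern is less regular than for IE or radius.
Neither a single period nor a single group — weigh both effects.
Ga > Sr: relative to Sr, both the across-period and down-group shifts push Ga's electron affinity up.
Sb > Ga: the two effects oppose for this pair; the across-period effect wins (103 vs 29 kJ/mol).
S > Sb: both effects reinforce here, so S is clearly the higher of the two.
I > S: the two effects oppose for this pair; the across-period effect wins (295 vs 200 kJ/mol).
Approximate values (kJ/mol): S 200, Ga 29, Sr 5, Sb 103, I 295.
So from highest to lowest: I > S > Sb > Ga > Sr.

I > S > Sb > Ga > Sr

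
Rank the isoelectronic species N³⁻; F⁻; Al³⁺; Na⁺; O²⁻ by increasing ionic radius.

Al³⁺ < Na⁺ < F⁻ < O²⁻ < N³⁻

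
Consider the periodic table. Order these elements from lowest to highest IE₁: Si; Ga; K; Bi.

K < Ga < Bi < Si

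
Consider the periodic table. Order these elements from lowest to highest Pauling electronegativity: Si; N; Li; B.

Li is in period 2, group 1; B is in period 2, group 13; N is in period 2, group 15; Si is in period 3, group 14.
EN rises left→right (higher Z_eff, smaller atoms) and falls top→bottom (larger, more shielded atoms).
Here both period and group differ, so the two effects have to be weighed against each other.
Si > Li: the two effects oppose for this pair; the across-period effect wins (1.90 vs 0.98).
B > Si: the two effects oppose for this pair; the down-group effect wins (2.04 vs 1.90).
N > B: both are in period 2; the period trend gives N the larger value.
For reference (Pauling): Li 0.98, B 2.04, N 3.04, Si 1.90.
So from lowest to highest: Li < Si < B < N.

Li < Si < B < N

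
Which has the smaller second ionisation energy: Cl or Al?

The second ionization energy removes an electron from the +1 ion. For each element: Cl⁺ still has 6 valence electrons; Al⁺ still has 2 valence electrons.
All are still removing valence electrons, so compare the +1 ions as you would atoms: IE_2 generally rises across a period (higher Z_eff) and falls down a group (larger shell), subject to the usual subshell exceptions.
Valence configurations: Cl⁺ [Ne]3s²3p⁴, Al⁺ [Ne]3s².
Tabulated IE_2 (kJ/mol): Cl 2298, Al 1817.
Overall IE_2 order: Al < Cl.

Al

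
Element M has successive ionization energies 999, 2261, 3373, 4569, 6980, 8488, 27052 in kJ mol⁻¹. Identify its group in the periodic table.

Group 16

Look for the largest jump between consecutive ionization energies: IE7/IE6 ≈ 3.2, far larger than any earlier ratio.
That jump marks the point where a core electron is being removed. So the atom has 6 valence electrons.
A main-group element with 6 valence electrons is in group 16.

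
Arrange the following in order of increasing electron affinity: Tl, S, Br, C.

C is in period 2, group 14; S is in period 3, group 16; Br is in period 4, group 17; Tl is in period 6, group 13.
Electron affinity generally becomes more exothermic across a period toward the halogens and less exothermic down a group.
Neither a single period nor a single group — weigh both effects.
C > Tl: relative to Tl, both the across-period and down-group shifts push C's electron affinity up.
S > C: the two effects oppose for this pair; the across-period effect wins (200 vs 122 kJ/mol).
Br > S: period and group pull opposite ways; the across-period shift dominates (325 vs 200 kJ/mol).
Tabulated electron affinity (kJ/mol): C 122, S 200, Br 325, Tl 19.
So from lowest to highest: Tl < C < S < Br.

Tl < C < S < Br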